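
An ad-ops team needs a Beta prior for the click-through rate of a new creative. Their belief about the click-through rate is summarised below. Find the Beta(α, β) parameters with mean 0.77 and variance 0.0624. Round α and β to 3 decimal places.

α = 1.415, β = 0.423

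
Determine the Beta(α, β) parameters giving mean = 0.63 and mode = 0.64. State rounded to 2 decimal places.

With s = α+β: μ = α/s and mode = (α−1)/(s−2). Eliminating α = μs,
μs − 1 = m(s−2) ⇒ s(μ−m) = 1−2m ⇒ s = -0.28/-0.01 = 28.0000.
So α = μs = 17.64, β = (1−μ)s = 10.36.

α = 17.64, β = 10.36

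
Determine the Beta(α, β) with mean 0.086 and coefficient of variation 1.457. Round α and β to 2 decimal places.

α = 0.34, β = 3.66

Var = (CV·μ)² = (1.457×0.086)² = 0.015701.
α+β = μ(1−μ)/Var − 1 = 0.078604/0.015701 − 1 = 4.0064.
Thus α = 0.086·4.0064 = 0.34 and β = 0.914·4.0064 = 3.66.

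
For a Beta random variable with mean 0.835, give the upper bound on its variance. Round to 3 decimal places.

For fixed mean μ the Beta variance is μ(1−μ)/(α+β+1), increasing as α+β decreases.
Its least upper bound (not attained) is μ(1−μ) = 0.835·0.165 = 0.138.

0.138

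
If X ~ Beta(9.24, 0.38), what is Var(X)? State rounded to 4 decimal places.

μ = 9.24/9.62 = 0.960499; Var = μ(1−μ)/(α+β+1) = 0.0379407/10.62 = 0.0036.

0.0036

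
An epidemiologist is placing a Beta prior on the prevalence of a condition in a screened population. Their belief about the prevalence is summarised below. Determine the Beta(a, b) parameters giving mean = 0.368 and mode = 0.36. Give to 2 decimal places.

a = 12.88, b = 22.12

With s = a+b: μ = a/s and mode = (a−1)/(s−2). Eliminating a = μs,
μs − 1 = m(s−2) ⇒ s(μ−m) = 1−2m ⇒ s = 0.28/0.008 = 35.0000.
So a = μs = 12.88, b = (1−μ)s = 22.12.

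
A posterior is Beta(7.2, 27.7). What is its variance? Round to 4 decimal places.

Var = αβ/[(α+β)²(α+β+1)] = (7.2×27.7)/(34.9²×35.9) = 199.44/43726.559 = 0.0046.

0.0046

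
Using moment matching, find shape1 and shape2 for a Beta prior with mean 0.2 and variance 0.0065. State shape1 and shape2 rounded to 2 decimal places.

shape1 = 4.72, shape2 = 18.89

By moment matching, shape1+shape2 = μ(1−μ)/σ² − 1 = (0.2·0.8)/0.0065 − 1 = 24.6154 − 1 = 23.6154.
Since shape1/(shape1+shape2) = μ, shape1 = 0.2·23.6154 = 4.72 and shape2 = 0.8·23.6154 = 18.89.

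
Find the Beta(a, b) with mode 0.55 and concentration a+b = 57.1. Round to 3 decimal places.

a = 31.305, b = 25.795

Since the density peak of Beta(a,b) is at (a−1)/(a+b−2),
a = 1 + 0.55(57.1−2) = 31.305 and b = 57.1 − 31.305 = 25.795.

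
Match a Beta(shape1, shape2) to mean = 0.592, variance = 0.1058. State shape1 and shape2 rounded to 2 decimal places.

shape1 = 0.76, shape2 = 0.52

Let s = shape1+shape2. The Beta variance is μ(1−μ)/(s+1).
So s+1 = μ(1−μ)/σ² = (0.592×0.408)/0.1058 = 0.241536/0.1058 = 2.2829, giving s = 1.2829.
Then shape1 = μs = 0.592×1.2829 = 0.76 and shape2 = (1−μ)s = 0.408×1.2829 = 0.52.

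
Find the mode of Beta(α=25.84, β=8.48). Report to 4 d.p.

With α,β > 1, mode = (α−1)/(α+β−2) = 24.84/32.32 = 0.7686.

0.7686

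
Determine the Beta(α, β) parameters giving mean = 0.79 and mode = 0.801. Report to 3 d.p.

α = 43.235, β = 11.493

Let s = α+β. Mean gives α = μs = 0.79s; mode gives (α−1)/(s−2) = 0.801.
Substituting: 0.79s − 1 = 0.801(s−2) = 0.801s − 1.602, so -0.011s = -0.602 and s = 54.7273.
Then α = 0.79×54.7273 = 43.235 and β = s−α = 11.493.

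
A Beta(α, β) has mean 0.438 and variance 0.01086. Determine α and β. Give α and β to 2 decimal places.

Write ν = α+β; then α = μν and Var = μ(1−μ)/(ν+1).
ν = μ(1−μ)/Var − 1 = 0.246156/0.01086 − 1 = 21.6663.
α = 0.438·21.6663 = 9.49, β = 0.562·21.6663 = 12.18.

α = 9.49, β = 12.18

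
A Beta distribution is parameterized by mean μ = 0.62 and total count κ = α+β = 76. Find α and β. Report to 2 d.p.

α = μκ = 0.62×76 = 47.12 and β = (1−μ)κ = 0.38×76 = 28.88.

α = 47.12, β = 28.88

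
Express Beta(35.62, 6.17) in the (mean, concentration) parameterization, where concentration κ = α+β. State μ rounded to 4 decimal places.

μ = 0.8524, κ = 41.79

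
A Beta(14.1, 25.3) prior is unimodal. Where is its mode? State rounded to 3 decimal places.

0.350

With α,β > 1, mode = (α−1)/(α+β−2) = 13.1/37.4 = 0.350.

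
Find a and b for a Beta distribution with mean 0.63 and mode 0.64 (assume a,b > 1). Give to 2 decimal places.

With s = a+b: μ = a/s and mode = (a−1)/(s−2). Eliminating a = μs,
μs − 1 = m(s−2) ⇒ s(μ−m) = 1−2m ⇒ s = -0.28/-0.01 = 28.0000.
So a = μs = 17.64, b = (1−μ)s = 10.36.

a = 17.64, b = 10.36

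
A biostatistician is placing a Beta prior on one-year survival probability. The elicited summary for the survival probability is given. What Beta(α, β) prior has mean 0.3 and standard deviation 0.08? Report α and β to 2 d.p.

α = 9.54, β = 22.27

First σ² = 0.0064. Setting α = μn, β = (1−μ)n with n = α+β,
μ(1−μ)/(n+1) = 0.0064 ⇒ n+1 = 0.21/0.0064 = 32.8125 ⇒ n = 31.8125.
Hence α = 0.3×31.8125 = 9.54, β = 0.7×31.8125 = 22.27.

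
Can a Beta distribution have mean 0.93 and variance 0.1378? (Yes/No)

No

The Beta variance bound is σ² < μ(1−μ).
Here μ(1−μ) = 0.93×0.07 = 0.0651, and 0.1378 ≥ 0.0651.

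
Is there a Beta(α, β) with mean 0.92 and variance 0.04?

Yes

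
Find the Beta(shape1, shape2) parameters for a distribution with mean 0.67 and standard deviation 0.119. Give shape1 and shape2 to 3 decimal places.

σ² = 0.119² = 0.014161.
With s = shape1+shape2, Var = μ(1−μ)/(s+1), so s+1 = (0.67×0.33)/0.014161 = 15.6133 and s = 14.6133.
shape1 = μs = 9.791, shape2 = (1−μ)s = 4.822.

shape1 = 9.791, shape2 = 4.822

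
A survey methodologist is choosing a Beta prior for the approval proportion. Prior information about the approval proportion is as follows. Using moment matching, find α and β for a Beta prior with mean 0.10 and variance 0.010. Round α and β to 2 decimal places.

By moment matching, α+β = μ(1−μ)/σ² − 1 = (0.10·0.90)/0.010 − 1 = 9.0000 − 1 = 8.0000.
Since α/(α+β) = μ, α = 0.10·8.0000 = 0.80 and β = 0.90·8.0000 = 7.20.

α = 0.80, β = 7.20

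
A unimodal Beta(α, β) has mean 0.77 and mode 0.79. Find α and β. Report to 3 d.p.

α = 22.330, β = 6.670

Let s = α+β. Mean gives α = μs = 0.77s; mode gives (α−1)/(s−2) = 0.79.
Substituting: 0.77s − 1 = 0.79(s−2) = 0.79s − 1.58, so -0.02s = -0.58 and s = 29.0000.
Then α = 0.77×29.0000 = 22.330 and β = s−α = 6.670.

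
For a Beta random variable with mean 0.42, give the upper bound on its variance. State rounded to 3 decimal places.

Var = μ(1−μ)/(α+β+1), which approaches μ(1−μ) as α+β → 0.
So the supremum is μ(1−μ) = 0.42×0.58 = 0.244.

0.244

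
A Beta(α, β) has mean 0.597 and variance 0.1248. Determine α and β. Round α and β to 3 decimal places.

α = 0.554, β = 0.374

Let s = α+β. The Beta variance is μ(1−μ)/(s+1).
So s+1 = μ(1−μ)/σ² = (0.597×0.403)/0.1248 = 0.240591/0.1248 = 1.9278, giving s = 0.9278.
Then α = μs = 0.597×0.9278 = 0.554 and β = (1−μ)s = 0.403×0.9278 = 0.374.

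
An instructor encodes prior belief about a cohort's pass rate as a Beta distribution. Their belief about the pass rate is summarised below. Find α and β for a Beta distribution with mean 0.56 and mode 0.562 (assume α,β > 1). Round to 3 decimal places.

With s = α+β: μ = α/s and mode = (α−1)/(s−2). Eliminating α = μs,
μs − 1 = m(s−2) ⇒ s(μ−m) = 1−2m ⇒ s = -0.124/-0.002 = 62.0000.
So α = μs = 34.720, β = (1−μ)s = 27.280.

α = 34.720, β = 27.280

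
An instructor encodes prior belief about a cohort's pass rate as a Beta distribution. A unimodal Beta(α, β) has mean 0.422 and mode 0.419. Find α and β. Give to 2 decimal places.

With s = α+β: μ = α/s and mode = (α−1)/(s−2). Eliminating α = μs,
μs − 1 = m(s−2) ⇒ s(μ−m) = 1−2m ⇒ s = 0.162/0.003 = 54.0000.
So α = μs = 22.79, β = (1−μ)s = 31.21.

α = 22.79, β = 31.21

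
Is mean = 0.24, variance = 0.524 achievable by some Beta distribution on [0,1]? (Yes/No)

No

A Beta with mean μ has variance μ(1−μ)/(α+β+1) < μ(1−μ).
Here μ(1−μ) = 0.24×0.76 = 0.1824, and 0.524 ≥ 0.1824.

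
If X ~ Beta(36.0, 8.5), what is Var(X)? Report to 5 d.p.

0.00340

α+β = 44.5 and αβ = 306.00, so Var = αβ/[(α+β)²(α+β+1)] = 306.00/90101.375 = 0.00340.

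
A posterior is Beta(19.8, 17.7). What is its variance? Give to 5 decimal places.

Var = αβ/[(α+β)²(α+β+1)] = (19.8×17.7)/(37.5²×38.5) = 350.46/54140.625 = 0.00647.

0.00647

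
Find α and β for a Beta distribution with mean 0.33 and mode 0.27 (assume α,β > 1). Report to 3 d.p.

α = 2.530, β = 5.137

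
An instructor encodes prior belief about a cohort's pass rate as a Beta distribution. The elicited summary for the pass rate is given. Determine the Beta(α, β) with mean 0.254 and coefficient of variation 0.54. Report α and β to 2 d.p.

σ = CV·μ = 0.54×0.254 = 0.13716, so σ² = 0.018813.
s+1 = μ(1−μ)/σ² = 0.189484/0.018813 = 10.0720, so s = α+β = 9.0720.
α = μs = 2.30, β = (1−μ)s = 6.77.

α = 2.30, β = 6.77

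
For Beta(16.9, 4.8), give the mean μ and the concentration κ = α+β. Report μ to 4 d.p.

κ = α+β = 16.9+4.8 = 21.7; μ = α/κ = 16.9/21.7 = 0.7788.

μ = 0.7788, κ = 21.7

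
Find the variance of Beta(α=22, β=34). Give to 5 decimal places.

0.00418

α+β = 56 and αβ = 748, so Var = αβ/[(α+β)²(α+β+1)] = 748/178752 = 0.00418.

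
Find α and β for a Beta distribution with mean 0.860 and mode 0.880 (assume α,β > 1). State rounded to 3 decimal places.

Let s = α+β. Mean gives α = μs = 0.860s; mode gives (α−1)/(s−2) = 0.880.
Substituting: 0.860s − 1 = 0.880(s−2) = 0.880s − 1.760, so -0.020s = -0.760 and s = 38.0000.
Then α = 0.860×38.0000 = 32.680 and β = s−α = 5.320.

α = 32.680, β = 5.320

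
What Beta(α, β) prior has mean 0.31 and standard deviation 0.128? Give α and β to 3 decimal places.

α = 3.737, β = 8.318

First σ² = 0.016384. Setting α = μn, β = (1−μ)n with n = α+β,
μ(1−μ)/(n+1) = 0.016384 ⇒ n+1 = 0.2139/0.016384 = 13.0554 ⇒ n = 12.0554.
Hence α = 0.31×12.0554 = 3.737, β = 0.69×12.0554 = 8.318.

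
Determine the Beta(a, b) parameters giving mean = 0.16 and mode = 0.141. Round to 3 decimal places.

a = 6.046, b = 31.743

With s = a+b: μ = a/s and mode = (a−1)/(s−2). Eliminating a = μs,
μs − 1 = m(s−2) ⇒ s(μ−m) = 1−2m ⇒ s = 0.718/0.019 = 37.7895.
So a = μs = 6.046, b = (1−μ)s = 31.743.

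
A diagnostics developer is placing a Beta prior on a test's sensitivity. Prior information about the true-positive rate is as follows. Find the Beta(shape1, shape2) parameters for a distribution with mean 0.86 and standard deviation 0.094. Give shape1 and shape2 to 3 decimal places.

Variance = 0.094² = 0.008836. The moment-matching identity shape1+shape2 = μ(1−μ)/Var − 1 gives
shape1+shape2 = 0.1204/0.008836 − 1 = 12.6261, so shape1 = μ·12.6261 = 10.858 and shape2 = (1−μ)·12.6261 = 1.768.

shape1 = 10.858, shape2 = 1.768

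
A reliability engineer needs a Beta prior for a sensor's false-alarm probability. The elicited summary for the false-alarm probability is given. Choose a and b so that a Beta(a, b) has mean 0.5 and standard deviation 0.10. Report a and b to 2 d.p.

a = 12.00, b = 12.00

First σ² = 0.0100. Setting a = μn, b = (1−μ)n with n = a+b,
μ(1−μ)/(n+1) = 0.0100 ⇒ n+1 = 0.25/0.0100 = 25.0000 ⇒ n = 24.0000.
Hence a = 0.5×24.0000 = 12.00, b = 0.5×24.0000 = 12.00.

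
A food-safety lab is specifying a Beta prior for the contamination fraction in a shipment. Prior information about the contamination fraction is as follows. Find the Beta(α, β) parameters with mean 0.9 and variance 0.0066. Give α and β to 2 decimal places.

α = 11.37, β = 1.26

Write ν = α+β; then α = μν and Var = μ(1−μ)/(ν+1).
ν = μ(1−μ)/Var − 1 = 0.09/0.0066 − 1 = 12.6364.
α = 0.9·12.6364 = 11.37, β = 0.1·12.6364 = 1.26.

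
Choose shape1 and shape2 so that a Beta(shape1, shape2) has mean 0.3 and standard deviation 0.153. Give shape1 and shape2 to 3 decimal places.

shape1 = 2.391, shape2 = 5.580

Variance = 0.153² = 0.023409. The moment-matching identity shape1+shape2 = μ(1−μ)/Var − 1 gives
shape1+shape2 = 0.21/0.023409 − 1 = 7.9709, so shape1 = μ·7.9709 = 2.391 and shape2 = (1−μ)·7.9709 = 5.580.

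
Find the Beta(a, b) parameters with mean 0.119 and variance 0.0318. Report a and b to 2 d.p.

Write ν = a+b; then a = μν and Var = μ(1−μ)/(ν+1).
ν = μ(1−μ)/Var − 1 = 0.104839/0.0318 − 1 = 2.2968.
a = 0.119·2.2968 = 0.27, b = 0.881·2.2968 = 2.02.

a = 0.27, b = 2.02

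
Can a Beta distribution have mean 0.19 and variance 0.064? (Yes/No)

Yes

A Beta with mean μ has variance μ(1−μ)/(α+β+1) < μ(1−μ).
Here μ(1−μ) = 0.19×0.81 = 0.1539, and 0.064 < 0.1539.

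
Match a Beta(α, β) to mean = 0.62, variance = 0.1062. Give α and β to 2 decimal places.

α = 0.76, β = 0.46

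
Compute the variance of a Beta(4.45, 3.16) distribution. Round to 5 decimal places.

Var = αβ/[(α+β)²(α+β+1)] = (4.45×3.16)/(7.61²×8.61) = 14.0620/498.623181 = 0.02820.

0.02820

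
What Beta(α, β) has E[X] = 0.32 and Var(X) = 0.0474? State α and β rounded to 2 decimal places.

α = 1.15, β = 2.44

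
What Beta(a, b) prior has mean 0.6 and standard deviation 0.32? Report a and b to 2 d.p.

First σ² = 0.1024. Setting a = μn, b = (1−μ)n with n = a+b,
μ(1−μ)/(n+1) = 0.1024 ⇒ n+1 = 0.24/0.1024 = 2.3438 ⇒ n = 1.3438.
Hence a = 0.6×1.3438 = 0.81, b = 0.4×1.3438 = 0.54.

a = 0.81, b = 0.54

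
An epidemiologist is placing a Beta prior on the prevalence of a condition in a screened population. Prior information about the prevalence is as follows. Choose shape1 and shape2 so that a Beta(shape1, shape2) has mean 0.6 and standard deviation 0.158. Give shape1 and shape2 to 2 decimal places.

First σ² = 0.024964. Setting shape1 = μn, shape2 = (1−μ)n with n = shape1+shape2,
μ(1−μ)/(n+1) = 0.024964 ⇒ n+1 = 0.24/0.024964 = 9.6138 ⇒ n = 8.6138.
Hence shape1 = 0.6×8.6138 = 5.17, shape2 = 0.4×8.6138 = 3.45.

shape1 = 5.17, shape2 = 3.45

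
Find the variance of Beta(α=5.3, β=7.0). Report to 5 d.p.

0.01844

Var = αβ/[(α+β)²(α+β+1)] = (5.3×7.0)/(12.3²×13.3) = 37.10/2012.157 = 0.01844.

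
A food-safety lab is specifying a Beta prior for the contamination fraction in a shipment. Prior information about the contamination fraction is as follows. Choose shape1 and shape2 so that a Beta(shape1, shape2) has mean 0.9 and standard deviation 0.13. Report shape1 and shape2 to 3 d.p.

Variance = 0.13² = 0.0169. The moment-matching identity shape1+shape2 = μ(1−μ)/Var − 1 gives
shape1+shape2 = 0.09/0.0169 − 1 = 4.3254, so shape1 = μ·4.3254 = 3.893 and shape2 = (1−μ)·4.3254 = 0.433.

shape1 = 3.893, shape2 = 0.433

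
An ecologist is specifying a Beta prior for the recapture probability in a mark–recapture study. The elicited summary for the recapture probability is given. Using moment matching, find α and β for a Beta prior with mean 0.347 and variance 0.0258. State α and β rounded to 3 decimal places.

α = 2.701, β = 5.082

Write ν = α+β; then α = μν and Var = μ(1−μ)/(ν+1).
ν = μ(1−μ)/Var − 1 = 0.226591/0.0258 − 1 = 7.7826.
α = 0.347·7.7826 = 2.701, β = 0.653·7.7826 = 5.082.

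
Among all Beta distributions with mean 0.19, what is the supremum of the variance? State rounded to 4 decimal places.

Var = μ(1−μ)/(α+β+1), which approaches μ(1−μ) as α+β → 0.
So the supremum is μ(1−μ) = 0.19×0.81 = 0.1539.

0.1539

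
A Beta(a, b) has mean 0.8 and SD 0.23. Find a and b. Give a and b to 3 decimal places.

a = 1.620, b = 0.405

First σ² = 0.0529. Setting a = μn, b = (1−μ)n with n = a+b,
μ(1−μ)/(n+1) = 0.0529 ⇒ n+1 = 0.16/0.0529 = 3.0246 ⇒ n = 2.0246.
Hence a = 0.8×2.0246 = 1.620, b = 0.2×2.0246 = 0.405.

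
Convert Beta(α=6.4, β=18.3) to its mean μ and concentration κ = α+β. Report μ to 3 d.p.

κ = α+β = 6.4+18.3 = 24.7; μ = α/κ = 6.4/24.7 = 0.259.

μ = 0.259, κ = 24.7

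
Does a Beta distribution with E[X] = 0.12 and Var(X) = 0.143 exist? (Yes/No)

No

A Beta with mean μ has variance μ(1−μ)/(α+β+1) < μ(1−μ).
Here μ(1−μ) = 0.12×0.88 = 0.1056, and 0.143 ≥ 0.1056.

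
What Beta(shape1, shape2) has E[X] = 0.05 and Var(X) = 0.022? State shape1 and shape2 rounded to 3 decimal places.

shape1 = 0.058, shape2 = 1.101

Write ν = shape1+shape2; then shape1 = μν and Var = μ(1−μ)/(ν+1).
ν = μ(1−μ)/Var − 1 = 0.0475/0.022 − 1 = 1.1591.
shape1 = 0.05·1.1591 = 0.058, shape2 = 0.95·1.1591 = 1.101.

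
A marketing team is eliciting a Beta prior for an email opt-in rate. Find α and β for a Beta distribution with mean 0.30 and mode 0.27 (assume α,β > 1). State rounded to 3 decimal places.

α = 4.600, β = 10.733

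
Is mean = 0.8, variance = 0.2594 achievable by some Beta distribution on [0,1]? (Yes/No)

For any Beta, Var(X) < E[X]·(1−E[X]).
Here μ(1−μ) = 0.8×0.2 = 0.16, and 0.2594 ≥ 0.16.

No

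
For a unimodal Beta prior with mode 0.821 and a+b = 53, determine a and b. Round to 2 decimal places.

a = 42.87, b = 10.13

Since the density peak of Beta(a,b) is at (a−1)/(a+b−2),
a = 1 + 0.821(53−2) = 42.87 and b = 53 − 42.87 = 10.13.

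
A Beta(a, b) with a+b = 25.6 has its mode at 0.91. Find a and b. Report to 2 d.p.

For a,b>1 the mode is (a−1)/(a+b−2), so a = mode·(κ−2)+1 = 0.91×23.6+1 = 22.48.
And b = (1−mode)·(κ−2)+1 = 0.09×23.6+1 = 3.12.

a = 22.48, b = 3.12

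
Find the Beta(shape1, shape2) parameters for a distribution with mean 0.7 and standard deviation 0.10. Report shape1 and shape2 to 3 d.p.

σ² = 0.10² = 0.0100.
With s = shape1+shape2, Var = μ(1−μ)/(s+1), so s+1 = (0.7×0.3)/0.0100 = 21.0000 and s = 20.0000.
shape1 = μs = 14.000, shape2 = (1−μ)s = 6.000.

shape1 = 14.000, shape2 = 6.000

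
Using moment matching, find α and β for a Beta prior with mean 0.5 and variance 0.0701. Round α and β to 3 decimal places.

α = 1.283, β = 1.283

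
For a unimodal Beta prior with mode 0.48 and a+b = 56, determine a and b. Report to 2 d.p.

Since the density peak of Beta(a,b) is at (a−1)/(a+b−2),
a = 1 + 0.48(56−2) = 26.92 and b = 56 − 26.92 = 29.08.

a = 26.92, b = 29.08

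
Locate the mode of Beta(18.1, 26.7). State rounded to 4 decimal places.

The density x^(α−1)(1−x)^(β−1) is maximised at (α−1)/(α+β−2) = 17.1/42.8 = 0.3995.

0.3995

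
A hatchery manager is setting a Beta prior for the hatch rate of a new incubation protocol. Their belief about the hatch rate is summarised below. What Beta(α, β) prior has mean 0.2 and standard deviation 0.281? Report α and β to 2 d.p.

α = 0.21, β = 0.82

First σ² = 0.078961. Setting α = μn, β = (1−μ)n with n = α+β,
μ(1−μ)/(n+1) = 0.078961 ⇒ n+1 = 0.16/0.078961 = 2.0263 ⇒ n = 1.0263.
Hence α = 0.2×1.0263 = 0.21, β = 0.8×1.0263 = 0.82.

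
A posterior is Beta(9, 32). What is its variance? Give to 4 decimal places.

0.0041

Var = αβ/[(α+β)²(α+β+1)] = (9×32)/(41²×42) = 288/70602 = 0.0041.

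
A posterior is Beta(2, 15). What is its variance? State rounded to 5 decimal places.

α+β = 17 and αβ = 30, so Var = αβ/[(α+β)²(α+β+1)] = 30/5202 = 0.00577.

0.00577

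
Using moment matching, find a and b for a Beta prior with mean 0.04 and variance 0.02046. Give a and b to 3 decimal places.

a = 0.035, b = 0.842

By moment matching, a+b = μ(1−μ)/σ² − 1 = (0.04·0.96)/0.02046 − 1 = 1.8768 − 1 = 0.8768.
Since a/(a+b) = μ, a = 0.04·0.8768 = 0.035 and b = 0.96·0.8768 = 0.842.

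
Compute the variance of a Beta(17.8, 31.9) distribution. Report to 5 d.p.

0.00453

Var = αβ/[(α+β)²(α+β+1)] = (17.8×31.9)/(49.7²×50.7) = 567.82/125233.563 = 0.00453.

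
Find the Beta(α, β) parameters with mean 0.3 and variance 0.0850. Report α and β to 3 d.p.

α = 0.441, β = 1.029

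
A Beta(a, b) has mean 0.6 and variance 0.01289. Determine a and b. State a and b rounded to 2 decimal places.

a = 10.57, b = 7.05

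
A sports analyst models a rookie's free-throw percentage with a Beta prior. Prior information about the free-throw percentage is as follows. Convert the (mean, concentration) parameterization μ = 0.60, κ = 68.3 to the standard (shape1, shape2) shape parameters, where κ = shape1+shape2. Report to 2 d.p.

shape1 = μκ = 0.60×68.3 = 40.98 and shape2 = (1−μ)κ = 0.40×68.3 = 27.32.

shape1 = 40.98, shape2 = 27.32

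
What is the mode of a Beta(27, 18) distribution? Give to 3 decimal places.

0.605

With α,β > 1, mode = (α−1)/(α+β−2) = 26/43 = 0.605.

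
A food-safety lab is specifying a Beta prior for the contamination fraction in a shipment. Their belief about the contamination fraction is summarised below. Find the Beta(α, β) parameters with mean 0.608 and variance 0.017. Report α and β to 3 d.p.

Write ν = α+β; then α = μν and Var = μ(1−μ)/(ν+1).
ν = μ(1−μ)/Var − 1 = 0.238336/0.017 − 1 = 13.0198.
α = 0.608·13.0198 = 7.916, β = 0.392·13.0198 = 5.104.

α = 7.916, β = 5.104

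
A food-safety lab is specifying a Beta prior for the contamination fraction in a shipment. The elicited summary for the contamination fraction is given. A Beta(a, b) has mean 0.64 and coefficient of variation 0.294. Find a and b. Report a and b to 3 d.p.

Var = (CV·μ)² = (0.294×0.64)² = 0.035404.
a+b = μ(1−μ)/Var − 1 = 0.2304/0.035404 − 1 = 5.5077.
Thus a = 0.64·5.5077 = 3.525 and b = 0.36·5.5077 = 1.983.

a = 3.525, b = 1.983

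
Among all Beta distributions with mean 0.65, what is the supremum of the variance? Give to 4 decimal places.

Var = μ(1−μ)/(α+β+1), which approaches μ(1−μ) as α+β → 0.
So the supremum is μ(1−μ) = 0.65×0.35 = 0.2275.

0.2275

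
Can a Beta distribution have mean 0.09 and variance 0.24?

No

The Beta variance bound is σ² < μ(1−μ).
Here μ(1−μ) = 0.09×0.91 = 0.0819, and 0.24 ≥ 0.0819.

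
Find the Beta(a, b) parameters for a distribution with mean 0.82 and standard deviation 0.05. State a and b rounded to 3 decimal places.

a = 47.593, b = 10.447

First σ² = 0.0025. Setting a = μn, b = (1−μ)n with n = a+b,
μ(1−μ)/(n+1) = 0.0025 ⇒ n+1 = 0.1476/0.0025 = 59.0400 ⇒ n = 58.0400.
Hence a = 0.82×58.0400 = 47.593, b = 0.18×58.0400 = 10.447.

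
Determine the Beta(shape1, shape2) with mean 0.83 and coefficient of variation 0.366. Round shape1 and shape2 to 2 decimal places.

shape1 = 0.44, shape2 = 0.09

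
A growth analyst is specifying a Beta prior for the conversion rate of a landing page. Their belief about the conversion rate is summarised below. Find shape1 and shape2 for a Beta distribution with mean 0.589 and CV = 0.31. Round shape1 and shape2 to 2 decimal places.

shape1 = 3.69, shape2 = 2.57

Var = (CV·μ)² = (0.31×0.589)² = 0.033339.
shape1+shape2 = μ(1−μ)/Var − 1 = 0.242079/0.033339 − 1 = 6.2611.
Thus shape1 = 0.589·6.2611 = 3.69 and shape2 = 0.411·6.2611 = 2.57.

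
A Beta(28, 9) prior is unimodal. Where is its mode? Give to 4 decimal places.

0.7714

The density x^(α−1)(1−x)^(β−1) is maximised at (α−1)/(α+β−2) = 27/35 = 0.7714.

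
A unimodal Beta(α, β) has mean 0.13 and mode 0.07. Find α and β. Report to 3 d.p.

With s = α+β: μ = α/s and mode = (α−1)/(s−2). Eliminating α = μs,
μs − 1 = m(s−2) ⇒ s(μ−m) = 1−2m ⇒ s = 0.86/0.06 = 14.3333.
So α = μs = 1.863, β = (1−μ)s = 12.470.

α = 1.863, β = 12.470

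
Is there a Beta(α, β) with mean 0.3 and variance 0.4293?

No

For any Beta, Var(X) < E[X]·(1−E[X]).
Here μ(1−μ) = 0.3×0.7 = 0.21, and 0.4293 ≥ 0.21.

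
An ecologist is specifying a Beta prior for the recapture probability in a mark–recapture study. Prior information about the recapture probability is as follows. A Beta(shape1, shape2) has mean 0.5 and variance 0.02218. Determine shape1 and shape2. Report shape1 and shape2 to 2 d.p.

Write ν = shape1+shape2; then shape1 = μν and Var = μ(1−μ)/(ν+1).
ν = μ(1−μ)/Var − 1 = 0.25/0.02218 − 1 = 10.2714.
shape1 = 0.5·10.2714 = 5.14, shape2 = 0.5·10.2714 = 5.14.

shape1 = 5.14, shape2 = 5.14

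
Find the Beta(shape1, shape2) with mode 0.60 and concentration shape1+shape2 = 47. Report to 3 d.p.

shape1 = 28.000, shape2 = 19.000

For shape1,shape2>1 the mode is (shape1−1)/(shape1+shape2−2), so shape1 = mode·(κ−2)+1 = 0.60×45+1 = 28.000.
And shape2 = (1−mode)·(κ−2)+1 = 0.40×45+1 = 19.000.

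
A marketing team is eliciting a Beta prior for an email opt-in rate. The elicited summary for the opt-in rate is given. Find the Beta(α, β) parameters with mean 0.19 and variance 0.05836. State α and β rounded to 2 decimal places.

α = 0.31, β = 1.33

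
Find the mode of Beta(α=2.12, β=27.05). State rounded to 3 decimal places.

0.041

With α,β > 1, mode = (α−1)/(α+β−2) = 1.12/27.17 = 0.041.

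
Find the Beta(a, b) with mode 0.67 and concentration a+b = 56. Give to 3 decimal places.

a = 37.180, b = 18.820

For a,b>1 the mode is (a−1)/(a+b−2), so a = mode·(κ−2)+1 = 0.67×54+1 = 37.180.
And b = (1−mode)·(κ−2)+1 = 0.33×54+1 = 18.820.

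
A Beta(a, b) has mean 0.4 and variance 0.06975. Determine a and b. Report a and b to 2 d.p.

Let s = a+b. The Beta variance is μ(1−μ)/(s+1).
So s+1 = μ(1−μ)/σ² = (0.4×0.6)/0.06975 = 0.24/0.06975 = 3.4409, giving s = 2.4409.
Then a = μs = 0.4×2.4409 = 0.98 and b = (1−μ)s = 0.6×2.4409 = 1.46.

a = 0.98, b = 1.46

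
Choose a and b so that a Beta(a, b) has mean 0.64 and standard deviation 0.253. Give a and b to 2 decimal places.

a = 1.66, b = 0.94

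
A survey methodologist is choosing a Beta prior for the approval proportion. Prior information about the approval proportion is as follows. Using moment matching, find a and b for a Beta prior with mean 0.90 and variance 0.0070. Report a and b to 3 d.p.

Let s = a+b. The Beta variance is μ(1−μ)/(s+1).
So s+1 = μ(1−μ)/σ² = (0.90×0.10)/0.0070 = 0.0900/0.0070 = 12.8571, giving s = 11.8571.
Then a = μs = 0.90×11.8571 = 10.671 and b = (1−μ)s = 0.10×11.8571 = 1.186.

a = 10.671, b = 1.186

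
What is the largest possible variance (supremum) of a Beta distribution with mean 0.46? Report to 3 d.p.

0.248

For fixed mean μ the Beta variance is μ(1−μ)/(α+β+1), increasing as α+β decreases.
Its least upper bound (not attained) is μ(1−μ) = 0.46·0.54 = 0.248.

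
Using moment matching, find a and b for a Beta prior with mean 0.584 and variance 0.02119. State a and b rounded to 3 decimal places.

By moment matching, a+b = μ(1−μ)/σ² − 1 = (0.584·0.416)/0.02119 − 1 = 11.4650 − 1 = 10.4650.
Since a/(a+b) = μ, a = 0.584·10.4650 = 6.112 and b = 0.416·10.4650 = 4.353.

a = 6.112, b = 4.353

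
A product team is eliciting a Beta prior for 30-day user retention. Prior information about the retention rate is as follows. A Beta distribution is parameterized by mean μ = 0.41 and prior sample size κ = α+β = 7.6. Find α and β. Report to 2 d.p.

Split κ in proportion μ : (1−μ): α = 0.41·7.6 = 3.12, β = 7.6 − 3.12 = 4.48.

α = 3.12, β = 4.48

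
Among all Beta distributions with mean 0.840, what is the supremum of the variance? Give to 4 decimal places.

For fixed mean μ the Beta variance is μ(1−μ)/(α+β+1), increasing as α+β decreases.
Its least upper bound (not attained) is μ(1−μ) = 0.840·0.160 = 0.1344.

0.1344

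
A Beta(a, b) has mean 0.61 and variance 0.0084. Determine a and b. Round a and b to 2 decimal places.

Write ν = a+b; then a = μν and Var = μ(1−μ)/(ν+1).
ν = μ(1−μ)/Var − 1 = 0.2379/0.0084 − 1 = 27.3214.
a = 0.61·27.3214 = 16.67, b = 0.39·27.3214 = 10.66.

a = 16.67, b = 10.66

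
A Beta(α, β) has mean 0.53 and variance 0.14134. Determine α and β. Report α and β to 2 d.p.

α = 0.40, β = 0.36

Let s = α+β. The Beta variance is μ(1−μ)/(s+1).
So s+1 = μ(1−μ)/σ² = (0.53×0.47)/0.14134 = 0.2491/0.14134 = 1.7624, giving s = 0.7624.
Then α = μs = 0.53×0.7624 = 0.40 and β = (1−μ)s = 0.47×0.7624 = 0.36.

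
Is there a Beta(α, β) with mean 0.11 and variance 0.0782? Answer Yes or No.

Yes

For any Beta, Var(X) < E[X]·(1−E[X]).
Here μ(1−μ) = 0.11×0.89 = 0.0979, and 0.0782 < 0.0979.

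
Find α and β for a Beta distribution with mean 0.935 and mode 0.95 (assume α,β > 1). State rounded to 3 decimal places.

α = 56.100, β = 3.900

With s = α+β: μ = α/s and mode = (α−1)/(s−2). Eliminating α = μs,
μs − 1 = m(s−2) ⇒ s(μ−m) = 1−2m ⇒ s = -0.90/-0.015 = 60.0000.
So α = μs = 56.100, β = (1−μ)s = 3.900.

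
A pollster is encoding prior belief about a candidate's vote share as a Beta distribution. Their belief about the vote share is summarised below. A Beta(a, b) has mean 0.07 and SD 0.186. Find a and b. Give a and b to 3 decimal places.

Variance = 0.186² = 0.034596. The moment-matching identity a+b = μ(1−μ)/Var − 1 gives
a+b = 0.0651/0.034596 − 1 = 0.8817, so a = μ·0.8817 = 0.062 and b = (1−μ)·0.8817 = 0.820.

a = 0.062, b = 0.820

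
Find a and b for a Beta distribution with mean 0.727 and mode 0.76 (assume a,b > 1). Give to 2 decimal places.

a = 11.46, b = 4.30

Let s = a+b. Mean gives a = μs = 0.727s; mode gives (a−1)/(s−2) = 0.76.
Substituting: 0.727s − 1 = 0.76(s−2) = 0.76s − 1.52, so -0.033s = -0.52 and s = 15.7576.
Then a = 0.727×15.7576 = 11.46 and b = s−a = 4.30.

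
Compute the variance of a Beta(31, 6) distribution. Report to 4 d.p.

0.0036

α+β = 37 and αβ = 186, so Var = αβ/[(α+β)²(α+β+1)] = 186/52022 = 0.0036.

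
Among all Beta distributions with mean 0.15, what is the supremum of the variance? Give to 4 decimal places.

Var = μ(1−μ)/(α+β+1), which approaches μ(1−μ) as α+β → 0.
So the supremum is μ(1−μ) = 0.15×0.85 = 0.1275.

0.1275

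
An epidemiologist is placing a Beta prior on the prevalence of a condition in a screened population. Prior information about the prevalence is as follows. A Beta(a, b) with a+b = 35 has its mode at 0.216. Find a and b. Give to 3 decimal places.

Mode = (a−1)/(κ−2) with κ = a+b, so a−1 = 0.216·33 = 7.128.
a = 8.128; b = κ − a = 26.872.

a = 8.128, b = 26.872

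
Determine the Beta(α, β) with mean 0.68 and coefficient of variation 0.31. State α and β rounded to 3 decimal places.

α = 2.650, β = 1.247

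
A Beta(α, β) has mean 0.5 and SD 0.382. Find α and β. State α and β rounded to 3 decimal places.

α = 0.357, β = 0.357

Variance = 0.382² = 0.145924. The moment-matching identity α+β = μ(1−μ)/Var − 1 gives
α+β = 0.25/0.145924 − 1 = 0.7132, so α = μ·0.7132 = 0.357 and β = (1−μ)·0.7132 = 0.357.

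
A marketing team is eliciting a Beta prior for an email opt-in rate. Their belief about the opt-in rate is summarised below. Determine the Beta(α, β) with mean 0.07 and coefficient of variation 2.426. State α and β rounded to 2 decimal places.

α = 0.09, β = 1.17

σ = CV·μ = 2.426×0.07 = 0.16982, so σ² = 0.028839.
s+1 = μ(1−μ)/σ² = 0.0651/0.028839 = 2.2574, so s = α+β = 1.2574.
α = μs = 0.09, β = (1−μ)s = 1.17.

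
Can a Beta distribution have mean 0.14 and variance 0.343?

No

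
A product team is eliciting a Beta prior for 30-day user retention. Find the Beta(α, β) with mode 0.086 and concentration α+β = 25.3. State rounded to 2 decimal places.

α = 3.00, β = 22.30

Mode = (α−1)/(κ−2) with κ = α+β, so α−1 = 0.086·23.3 = 2.00.
α = 3.00; β = κ − α = 22.30.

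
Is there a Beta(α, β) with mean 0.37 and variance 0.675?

No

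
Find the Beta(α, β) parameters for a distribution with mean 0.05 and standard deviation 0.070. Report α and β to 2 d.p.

α = 0.43, β = 8.26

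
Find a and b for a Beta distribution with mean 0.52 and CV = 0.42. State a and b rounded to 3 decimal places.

Var = (CV·μ)² = (0.42×0.52)² = 0.047699.
a+b = μ(1−μ)/Var − 1 = 0.2496/0.047699 − 1 = 4.2329.
Thus a = 0.52·4.2329 = 2.201 and b = 0.48·4.2329 = 2.032.

a = 2.201, b = 2.032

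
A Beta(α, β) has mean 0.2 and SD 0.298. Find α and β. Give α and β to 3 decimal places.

α = 0.160, β = 0.641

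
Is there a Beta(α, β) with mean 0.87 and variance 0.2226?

No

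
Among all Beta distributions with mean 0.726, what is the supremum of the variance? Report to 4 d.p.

Var = μ(1−μ)/(α+β+1), which approaches μ(1−μ) as α+β → 0.
So the supremum is μ(1−μ) = 0.726×0.274 = 0.1989.

0.1989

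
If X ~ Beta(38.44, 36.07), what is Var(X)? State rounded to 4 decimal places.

0.0033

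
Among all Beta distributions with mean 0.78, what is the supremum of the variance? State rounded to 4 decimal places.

For fixed mean μ the Beta variance is μ(1−μ)/(α+β+1), increasing as α+β decreases.
Its least upper bound (not attained) is μ(1−μ) = 0.78·0.22 = 0.1716.

0.1716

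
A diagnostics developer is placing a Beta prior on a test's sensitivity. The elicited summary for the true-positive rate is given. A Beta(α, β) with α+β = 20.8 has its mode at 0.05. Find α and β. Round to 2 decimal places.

α = 1.94, β = 18.86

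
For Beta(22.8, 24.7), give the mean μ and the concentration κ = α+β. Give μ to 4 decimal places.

κ = α+β = 22.8+24.7 = 47.5; μ = α/κ = 22.8/47.5 = 0.4800.

μ = 0.4800, κ = 47.5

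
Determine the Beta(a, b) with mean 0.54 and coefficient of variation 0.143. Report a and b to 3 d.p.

a = 21.955, b = 18.702

σ = CV·μ = 0.143×0.54 = 0.07722, so σ² = 0.005963.
s+1 = μ(1−μ)/σ² = 0.2484/0.005963 = 41.6574, so s = a+b = 40.6574.
a = μs = 21.955, b = (1−μ)s = 18.702.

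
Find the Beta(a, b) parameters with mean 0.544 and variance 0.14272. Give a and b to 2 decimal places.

By moment matching, a+b = μ(1−μ)/σ² − 1 = (0.544·0.456)/0.14272 − 1 = 1.7381 − 1 = 0.7381.
Since a/(a+b) = μ, a = 0.544·0.7381 = 0.40 and b = 0.456·0.7381 = 0.34.

a = 0.40, b = 0.34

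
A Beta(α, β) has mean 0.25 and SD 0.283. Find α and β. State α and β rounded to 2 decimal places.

α = 0.34, β = 1.01

First σ² = 0.080089. Setting α = μn, β = (1−μ)n with n = α+β,
μ(1−μ)/(n+1) = 0.080089 ⇒ n+1 = 0.1875/0.080089 = 2.3411 ⇒ n = 1.3411.
Hence α = 0.25×1.3411 = 0.34, β = 0.75×1.3411 = 1.01.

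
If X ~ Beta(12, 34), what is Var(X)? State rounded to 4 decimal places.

μ = 12/46 = 0.260870; Var = μ(1−μ)/(α+β+1) = 0.1928166/47 = 0.0041.

0.0041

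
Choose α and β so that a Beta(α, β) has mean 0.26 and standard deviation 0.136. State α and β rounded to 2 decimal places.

α = 2.44, β = 6.96

Variance = 0.136² = 0.018496. The moment-matching identity α+β = μ(1−μ)/Var − 1 gives
α+β = 0.1924/0.018496 − 1 = 9.4022, so α = μ·9.4022 = 2.44 and β = (1−μ)·9.4022 = 6.96.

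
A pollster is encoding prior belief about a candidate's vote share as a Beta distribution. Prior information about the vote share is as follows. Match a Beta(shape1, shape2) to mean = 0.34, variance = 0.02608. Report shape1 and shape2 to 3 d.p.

shape1 = 2.585, shape2 = 5.019

Write ν = shape1+shape2; then shape1 = μν and Var = μ(1−μ)/(ν+1).
ν = μ(1−μ)/Var − 1 = 0.2244/0.02608 − 1 = 7.6043.
shape1 = 0.34·7.6043 = 2.585, shape2 = 0.66·7.6043 = 5.019.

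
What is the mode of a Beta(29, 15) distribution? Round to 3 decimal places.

0.667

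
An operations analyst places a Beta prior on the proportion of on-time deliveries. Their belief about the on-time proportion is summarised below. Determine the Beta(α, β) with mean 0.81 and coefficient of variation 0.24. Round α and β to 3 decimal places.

σ = CV·μ = 0.24×0.81 = 0.19440, so σ² = 0.037791.
s+1 = μ(1−μ)/σ² = 0.1539/0.037791 = 4.0724, so s = α+β = 3.0724.
α = μs = 2.489, β = (1−μ)s = 0.584.

α = 2.489, β = 0.584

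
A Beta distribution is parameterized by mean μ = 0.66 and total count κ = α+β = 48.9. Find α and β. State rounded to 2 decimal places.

α = μκ = 0.66×48.9 = 32.27 and β = (1−μ)κ = 0.34×48.9 = 16.63.

α = 32.27, β = 16.63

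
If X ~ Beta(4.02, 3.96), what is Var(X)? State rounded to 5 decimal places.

0.02784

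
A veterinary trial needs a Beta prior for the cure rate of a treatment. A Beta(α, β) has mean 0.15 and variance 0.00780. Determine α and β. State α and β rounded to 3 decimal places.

α = 2.302, β = 13.044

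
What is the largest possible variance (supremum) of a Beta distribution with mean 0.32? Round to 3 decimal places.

Var = μ(1−μ)/(α+β+1), which approaches μ(1−μ) as α+β → 0.
So the supremum is μ(1−μ) = 0.32×0.68 = 0.218.

0.218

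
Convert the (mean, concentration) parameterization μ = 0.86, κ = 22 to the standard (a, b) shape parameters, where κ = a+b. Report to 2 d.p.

a = 18.92, b = 3.08

Split κ in proportion μ : (1−μ): a = 0.86·22 = 18.92, b = 22 − 18.92 = 3.08.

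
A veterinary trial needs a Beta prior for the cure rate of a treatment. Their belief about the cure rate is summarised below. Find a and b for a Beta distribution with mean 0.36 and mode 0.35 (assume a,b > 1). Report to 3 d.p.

Let s = a+b. Mean gives a = μs = 0.36s; mode gives (a−1)/(s−2) = 0.35.
Substituting: 0.36s − 1 = 0.35(s−2) = 0.35s − 0.70, so 0.01s = 0.30 and s = 30.0000.
Then a = 0.36×30.0000 = 10.800 and b = s−a = 19.200.

a = 10.800, b = 19.200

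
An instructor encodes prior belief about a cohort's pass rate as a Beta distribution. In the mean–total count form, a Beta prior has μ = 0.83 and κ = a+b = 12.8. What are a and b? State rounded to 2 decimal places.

a = 10.62, b = 2.18

a = μκ = 0.83×12.8 = 10.62 and b = (1−μ)κ = 0.17×12.8 = 2.18.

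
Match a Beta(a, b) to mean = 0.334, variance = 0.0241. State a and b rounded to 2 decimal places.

a = 2.75, b = 5.48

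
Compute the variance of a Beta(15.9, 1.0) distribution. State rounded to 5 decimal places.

0.00311

Var = αβ/[(α+β)²(α+β+1)] = (15.9×1.0)/(16.9²×17.9) = 15.90/5112.419 = 0.00311.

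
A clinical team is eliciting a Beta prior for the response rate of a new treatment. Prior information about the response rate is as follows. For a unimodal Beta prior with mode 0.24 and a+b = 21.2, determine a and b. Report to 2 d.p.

a = 5.61, b = 15.59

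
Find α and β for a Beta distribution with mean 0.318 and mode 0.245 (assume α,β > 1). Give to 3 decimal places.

With s = α+β: μ = α/s and mode = (α−1)/(s−2). Eliminating α = μs,
μs − 1 = m(s−2) ⇒ s(μ−m) = 1−2m ⇒ s = 0.510/0.073 = 6.9863.
So α = μs = 2.222, β = (1−μ)s = 4.765.

α = 2.222, β = 4.765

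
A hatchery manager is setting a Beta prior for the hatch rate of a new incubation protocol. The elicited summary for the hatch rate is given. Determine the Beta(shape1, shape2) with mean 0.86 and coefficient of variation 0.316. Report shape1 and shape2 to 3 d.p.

σ = CV·μ = 0.316×0.86 = 0.27176, so σ² = 0.073853.
s+1 = μ(1−μ)/σ² = 0.1204/0.073853 = 1.6303, so s = shape1+shape2 = 0.6303.
shape1 = μs = 0.542, shape2 = (1−μ)s = 0.088.

shape1 = 0.542, shape2 = 0.088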